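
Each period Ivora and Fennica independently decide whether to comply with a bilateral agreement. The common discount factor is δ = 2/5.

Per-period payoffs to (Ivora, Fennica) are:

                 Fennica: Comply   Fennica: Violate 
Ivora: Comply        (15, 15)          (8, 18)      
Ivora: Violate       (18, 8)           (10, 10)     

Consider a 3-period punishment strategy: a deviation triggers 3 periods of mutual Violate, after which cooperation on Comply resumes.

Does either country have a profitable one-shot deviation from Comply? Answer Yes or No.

No

A one-shot deviation gives 18 now, then 10 for 3 periods, then back to 15.
Gain from deviating: (18−15) today; loss: (15−10) in each of the next 3 periods.
No-deviation condition: (15−10)(δ+…+δ^3) ≥ 18−15, i.e. δ+…+δ^3 ≥ 3/5.
At δ = 2/5: δ+…+δ^3 = 0.6240 ≥ 0.6000.
So cooperation is sustainable.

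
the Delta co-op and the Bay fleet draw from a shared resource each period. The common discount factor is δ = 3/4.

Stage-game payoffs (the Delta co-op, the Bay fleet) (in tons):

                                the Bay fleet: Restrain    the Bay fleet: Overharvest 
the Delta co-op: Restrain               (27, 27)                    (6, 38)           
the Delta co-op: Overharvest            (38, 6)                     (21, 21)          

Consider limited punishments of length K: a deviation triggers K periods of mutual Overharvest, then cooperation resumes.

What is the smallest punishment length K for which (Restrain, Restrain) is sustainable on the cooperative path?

Need Σ_{k=1}^{K} δ^k ≥ (38−27)/(27−21) = 1.8333 at δ = 3/4.
At K = 3 the sum is 1.7344 < 1.8333; at K = 4 it is 2.0508 ≥ 1.8333.
So the minimum punishment length is K = 4.

4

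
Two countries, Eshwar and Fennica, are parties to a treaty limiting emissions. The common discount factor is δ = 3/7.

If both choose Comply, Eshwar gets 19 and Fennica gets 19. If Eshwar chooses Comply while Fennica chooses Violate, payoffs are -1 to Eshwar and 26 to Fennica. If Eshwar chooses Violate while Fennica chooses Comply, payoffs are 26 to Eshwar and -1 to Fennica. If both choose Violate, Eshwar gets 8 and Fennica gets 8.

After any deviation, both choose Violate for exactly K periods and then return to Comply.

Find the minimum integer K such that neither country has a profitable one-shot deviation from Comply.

3

Need Σ_{k=1}^{K} δ^k ≥ (26−19)/(19−8) = 0.6364 at δ = 3/7.
At K = 2 the sum is 0.6122 < 0.6364; at K = 3 it is 0.6910 ≥ 0.6364.
So the minimum punishment length is K = 3.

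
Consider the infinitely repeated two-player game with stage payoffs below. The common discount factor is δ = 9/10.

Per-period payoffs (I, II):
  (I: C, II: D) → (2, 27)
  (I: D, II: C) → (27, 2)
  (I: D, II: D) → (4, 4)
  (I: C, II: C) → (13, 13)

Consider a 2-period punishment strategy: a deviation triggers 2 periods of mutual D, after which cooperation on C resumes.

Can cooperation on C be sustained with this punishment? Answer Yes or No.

Yes

A one-shot deviation gives 27 now, then 4 for 2 periods, then back to 13.
Gain from deviating: (27−13) today; loss: (13−4) in each of the next 2 periods.
No-deviation condition: (13−4)(δ+…+δ^2) ≥ 27−13, i.e. δ+…+δ^2 ≥ 14/9.
At δ = 9/10: δ+…+δ^2 = 1.7100 ≥ 1.5556.
So cooperation is sustainable.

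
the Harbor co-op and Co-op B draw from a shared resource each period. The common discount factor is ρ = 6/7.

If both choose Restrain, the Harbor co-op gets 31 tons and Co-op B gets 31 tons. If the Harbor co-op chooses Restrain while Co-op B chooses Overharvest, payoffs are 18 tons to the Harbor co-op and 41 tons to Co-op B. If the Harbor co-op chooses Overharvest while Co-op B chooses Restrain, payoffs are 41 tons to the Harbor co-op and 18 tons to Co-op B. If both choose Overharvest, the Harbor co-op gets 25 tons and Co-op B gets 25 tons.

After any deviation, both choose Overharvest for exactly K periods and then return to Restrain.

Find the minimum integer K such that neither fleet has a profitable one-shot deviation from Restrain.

Need Σ_{k=1}^{K} ρ^k ≥ (41−31)/(31−25) = 1.6667 at ρ = 6/7.
At K = 2 the sum is 1.5918 < 1.6667; at K = 3 it is 2.2216 ≥ 1.6667.
So the minimum punishment length is K = 3.

3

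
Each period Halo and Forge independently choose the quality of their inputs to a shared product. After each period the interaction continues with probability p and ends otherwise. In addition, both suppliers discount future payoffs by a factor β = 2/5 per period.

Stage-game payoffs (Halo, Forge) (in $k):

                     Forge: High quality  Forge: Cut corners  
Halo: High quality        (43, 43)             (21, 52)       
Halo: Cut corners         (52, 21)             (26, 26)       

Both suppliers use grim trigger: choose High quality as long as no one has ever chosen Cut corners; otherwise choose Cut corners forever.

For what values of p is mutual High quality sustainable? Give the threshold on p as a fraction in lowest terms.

45/52

Expected continuation weight on next period's payoff is β·p = 2/5·p, which plays the role of the discount factor.
Cooperation requires 2/5·p ≥ (52−43)/(52−26) = 9/26, hence p ≥ 45/52.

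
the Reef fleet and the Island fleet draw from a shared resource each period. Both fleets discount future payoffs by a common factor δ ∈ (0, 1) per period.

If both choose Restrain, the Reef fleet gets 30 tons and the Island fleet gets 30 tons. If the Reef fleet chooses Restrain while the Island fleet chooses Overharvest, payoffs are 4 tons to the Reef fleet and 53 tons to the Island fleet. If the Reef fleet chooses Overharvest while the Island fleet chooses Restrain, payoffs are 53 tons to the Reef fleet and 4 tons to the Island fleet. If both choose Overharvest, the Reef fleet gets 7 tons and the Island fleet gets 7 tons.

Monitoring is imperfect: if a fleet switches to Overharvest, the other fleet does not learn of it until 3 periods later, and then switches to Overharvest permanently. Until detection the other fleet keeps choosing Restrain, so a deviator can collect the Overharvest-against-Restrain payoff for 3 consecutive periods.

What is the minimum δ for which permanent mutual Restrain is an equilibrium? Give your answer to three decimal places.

0.794

The best deviation is to choose Overharvest for all 3 undetected periods, earning 53 each, then 7 forever once detected.
Deviation value: 53(1−δ^3)/(1−δ) + 7δ^3/(1−δ); cooperation value: 30/(1−δ).
IC: 30 ≥ 53(1−δ^3) + 7δ^3 = 53 − 46δ^3.
So δ^3 ≥ 23/46 = 1/2, giving δ ≥ (1/2)^(1/3) ≈ 0.794.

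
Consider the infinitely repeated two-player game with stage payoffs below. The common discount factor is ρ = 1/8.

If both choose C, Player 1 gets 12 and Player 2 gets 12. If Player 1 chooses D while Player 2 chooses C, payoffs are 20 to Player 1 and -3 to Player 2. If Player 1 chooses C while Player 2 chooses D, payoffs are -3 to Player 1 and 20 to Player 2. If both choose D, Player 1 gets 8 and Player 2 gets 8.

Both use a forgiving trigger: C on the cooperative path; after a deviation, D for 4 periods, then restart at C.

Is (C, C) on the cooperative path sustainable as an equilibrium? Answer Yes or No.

IC: ρ+…+ρ^4 ≥ (20−12)/(12−8) = 2.
At ρ = 1/8: partial sum = 0.1428 < 2.0000. Cooperation not sustainable.

No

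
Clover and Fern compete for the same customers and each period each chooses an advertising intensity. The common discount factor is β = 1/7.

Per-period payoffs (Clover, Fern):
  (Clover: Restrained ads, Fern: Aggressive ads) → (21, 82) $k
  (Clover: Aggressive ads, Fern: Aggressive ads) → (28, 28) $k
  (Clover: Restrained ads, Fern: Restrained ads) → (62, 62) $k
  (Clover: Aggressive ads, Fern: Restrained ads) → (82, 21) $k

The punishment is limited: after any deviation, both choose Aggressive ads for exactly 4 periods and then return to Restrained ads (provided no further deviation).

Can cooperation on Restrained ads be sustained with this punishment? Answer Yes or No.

A one-shot deviation gives 82 now, then 28 for 4 periods, then back to 62.
Gain from deviating: (82−62) today; loss: (62−28) in each of the next 4 periods.
No-deviation condition: (62−28)(β+…+β^4) ≥ 82−62, i.e. β+…+β^4 ≥ 10/17.
At β = 1/7: β+…+β^4 = 0.1666 < 0.5882.
So cooperation is not sustainable.

No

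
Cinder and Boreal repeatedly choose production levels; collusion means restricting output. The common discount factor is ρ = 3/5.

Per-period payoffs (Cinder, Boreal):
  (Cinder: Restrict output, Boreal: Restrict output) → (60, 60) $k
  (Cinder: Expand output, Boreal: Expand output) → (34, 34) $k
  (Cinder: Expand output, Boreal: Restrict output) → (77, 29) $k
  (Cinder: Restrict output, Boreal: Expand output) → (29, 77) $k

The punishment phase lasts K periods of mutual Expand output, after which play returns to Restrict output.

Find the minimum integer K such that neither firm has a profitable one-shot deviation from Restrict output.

IC: ρ(1−ρ^K)/(1−ρ) ≥ (77−60)/(60−34) = 17/26.
With ρ = 3/5: need 1 − ρ^K ≥ 17/26·(1−3/5)/(3/5), i.e. ρ^K ≤ 0.5641.
Since (3/5)^1 = 0.6000 and (3/5)^2 = 0.3600, the smallest such K is 2.

2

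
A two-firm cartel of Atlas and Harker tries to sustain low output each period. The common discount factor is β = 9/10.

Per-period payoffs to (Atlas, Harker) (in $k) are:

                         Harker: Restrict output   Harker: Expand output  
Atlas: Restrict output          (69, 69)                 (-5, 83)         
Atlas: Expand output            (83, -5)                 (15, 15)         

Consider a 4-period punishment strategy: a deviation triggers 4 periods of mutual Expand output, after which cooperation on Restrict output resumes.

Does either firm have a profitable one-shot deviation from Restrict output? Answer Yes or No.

No

A one-shot deviation gives 83 now, then 15 for 4 periods, then back to 69.
Gain from deviating: (83−69) today; loss: (69−15) in each of the next 4 periods.
No-deviation condition: (69−15)(β+…+β^4) ≥ 83−69, i.e. β+…+β^4 ≥ 7/27.
At β = 9/10: β+…+β^4 = 3.0951 ≥ 0.2593.
So cooperation is sustainable.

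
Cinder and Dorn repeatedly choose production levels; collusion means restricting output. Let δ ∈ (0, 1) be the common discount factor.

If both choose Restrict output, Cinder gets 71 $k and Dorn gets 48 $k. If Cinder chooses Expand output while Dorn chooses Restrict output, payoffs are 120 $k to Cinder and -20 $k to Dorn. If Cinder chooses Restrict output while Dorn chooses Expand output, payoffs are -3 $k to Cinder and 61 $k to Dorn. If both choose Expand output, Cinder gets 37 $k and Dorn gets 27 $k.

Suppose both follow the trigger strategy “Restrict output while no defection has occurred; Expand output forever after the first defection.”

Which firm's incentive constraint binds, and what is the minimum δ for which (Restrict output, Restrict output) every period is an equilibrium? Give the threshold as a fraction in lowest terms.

For Cinder: deviation gain 120−71 = 49, per-period punishment loss 71−37 = 34. IC gives δ ≥ 49/83.
For Dorn: gain 13, loss 21 per period, so δ ≥ 13/34.
The tighter constraint is Cinder's, so cooperation needs δ ≥ 49/83.

Cinder; δ ≥ 49/83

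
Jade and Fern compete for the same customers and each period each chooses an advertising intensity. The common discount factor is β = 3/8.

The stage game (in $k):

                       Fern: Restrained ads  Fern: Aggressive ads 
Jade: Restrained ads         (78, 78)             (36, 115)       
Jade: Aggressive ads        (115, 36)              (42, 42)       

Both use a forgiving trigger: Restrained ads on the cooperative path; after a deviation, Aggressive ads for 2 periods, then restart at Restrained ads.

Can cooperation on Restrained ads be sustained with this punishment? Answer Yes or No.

Comparing payoff streams over the 3 periods until play realigns: cooperate → 78(1+β+…+β^2); deviate → 115 + 42(β+…+β^2).
Cooperation is sustained iff (78−42)(β+…+β^2) ≥ 115−78.
β+…+β^2 = 3/8·(1−(3/8)^2)/(1−3/8) = 0.5156, and (115−78)/(78−42) = 1.0278.
0.5156 < 1.0278, so cooperation is not sustainable.

No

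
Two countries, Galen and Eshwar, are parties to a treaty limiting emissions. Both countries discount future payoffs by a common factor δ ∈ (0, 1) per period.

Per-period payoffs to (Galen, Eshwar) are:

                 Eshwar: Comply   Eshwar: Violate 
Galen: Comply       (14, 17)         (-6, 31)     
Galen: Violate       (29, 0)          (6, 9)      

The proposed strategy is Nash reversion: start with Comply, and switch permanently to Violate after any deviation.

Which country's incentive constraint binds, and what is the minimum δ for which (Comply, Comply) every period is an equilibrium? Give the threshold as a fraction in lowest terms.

Galen: cooperation gives 14 each period; deviation gives 29 once then 6 forever.
  14/(1−δ) ≥ 29 + 6δ/(1−δ) ⇒ δ ≥ 15/23.
Eshwar: cooperation gives 17 each period; deviation gives 31 once then 9 forever.
  δ ≥ 14/22 = 7/11.
Both must hold, so the binding constraint is Galen's: δ ≥ 15/23.

Galen; δ ≥ 15/23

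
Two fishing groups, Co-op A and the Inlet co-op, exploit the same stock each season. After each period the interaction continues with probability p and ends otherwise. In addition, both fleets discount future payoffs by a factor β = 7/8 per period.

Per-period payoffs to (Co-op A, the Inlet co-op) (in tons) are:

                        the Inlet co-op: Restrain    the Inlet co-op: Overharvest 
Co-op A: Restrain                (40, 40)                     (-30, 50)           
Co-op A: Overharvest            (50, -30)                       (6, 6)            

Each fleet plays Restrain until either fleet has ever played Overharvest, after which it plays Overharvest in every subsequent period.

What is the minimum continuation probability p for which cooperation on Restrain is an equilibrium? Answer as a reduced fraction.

Expected continuation weight on next period's payoff is β·p = 7/8·p, which plays the role of the discount factor.
Cooperation requires 7/8·p ≥ (50−40)/(50−6) = 5/22, hence p ≥ 20/77.

20/77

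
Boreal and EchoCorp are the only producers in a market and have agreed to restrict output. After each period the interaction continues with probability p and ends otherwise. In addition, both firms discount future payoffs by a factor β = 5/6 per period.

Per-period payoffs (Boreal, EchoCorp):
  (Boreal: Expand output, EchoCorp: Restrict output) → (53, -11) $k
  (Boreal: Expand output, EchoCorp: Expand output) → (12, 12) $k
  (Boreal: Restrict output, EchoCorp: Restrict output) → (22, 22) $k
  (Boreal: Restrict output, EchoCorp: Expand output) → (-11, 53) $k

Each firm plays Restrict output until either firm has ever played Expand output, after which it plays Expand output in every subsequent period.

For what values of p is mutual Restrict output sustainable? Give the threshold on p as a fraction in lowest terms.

Expected continuation weight on next period's payoff is β·p = 5/6·p, which plays the role of the discount factor.
Cooperation requires 5/6·p ≥ (53−22)/(53−12) = 31/41, hence p ≥ 186/205.

186/205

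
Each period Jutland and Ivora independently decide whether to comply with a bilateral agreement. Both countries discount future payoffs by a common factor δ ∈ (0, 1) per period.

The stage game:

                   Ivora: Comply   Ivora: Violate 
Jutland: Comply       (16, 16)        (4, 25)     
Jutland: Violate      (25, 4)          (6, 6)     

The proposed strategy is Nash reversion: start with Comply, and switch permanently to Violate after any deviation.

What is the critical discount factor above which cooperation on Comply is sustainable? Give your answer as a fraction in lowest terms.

Under grim trigger the critical discount factor is (T−C)/(T−P) with T = 25, C = 16, P = 6.
δ* = (25−16)/(25−6) = 9/19.

9/19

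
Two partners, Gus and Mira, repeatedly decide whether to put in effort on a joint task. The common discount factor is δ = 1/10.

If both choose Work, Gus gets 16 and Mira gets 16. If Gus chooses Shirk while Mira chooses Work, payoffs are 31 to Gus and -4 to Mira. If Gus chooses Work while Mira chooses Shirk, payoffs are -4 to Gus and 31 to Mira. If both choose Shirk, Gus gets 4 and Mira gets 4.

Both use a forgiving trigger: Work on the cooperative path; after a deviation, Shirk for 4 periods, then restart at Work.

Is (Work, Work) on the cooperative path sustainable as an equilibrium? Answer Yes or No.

IC: δ+…+δ^4 ≥ (31−16)/(16−4) = 5/4.
At δ = 1/10: partial sum = 0.1111 < 1.2500. Cooperation not sustainable.

No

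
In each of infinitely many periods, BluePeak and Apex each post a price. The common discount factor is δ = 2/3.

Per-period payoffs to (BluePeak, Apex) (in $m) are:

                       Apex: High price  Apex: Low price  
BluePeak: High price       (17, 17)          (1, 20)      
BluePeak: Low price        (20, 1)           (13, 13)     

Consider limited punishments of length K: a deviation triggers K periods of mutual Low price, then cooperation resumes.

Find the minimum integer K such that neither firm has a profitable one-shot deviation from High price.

2

IC: δ(1−δ^K)/(1−δ) ≥ (20−17)/(17−13) = 3/4.
With δ = 2/3: need 1 − δ^K ≥ 3/4·(1−2/3)/(2/3), i.e. δ^K ≤ 0.6250.
Since (2/3)^1 = 0.6667 and (2/3)^2 = 0.4444, the smallest such K is 2.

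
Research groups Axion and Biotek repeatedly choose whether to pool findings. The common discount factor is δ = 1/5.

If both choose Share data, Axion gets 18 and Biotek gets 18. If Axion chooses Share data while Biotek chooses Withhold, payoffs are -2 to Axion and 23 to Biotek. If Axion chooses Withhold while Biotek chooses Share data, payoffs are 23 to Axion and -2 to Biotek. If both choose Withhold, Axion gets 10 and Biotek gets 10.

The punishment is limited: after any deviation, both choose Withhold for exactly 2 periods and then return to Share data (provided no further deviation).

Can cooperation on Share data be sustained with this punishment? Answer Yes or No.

IC: δ+…+δ^2 ≥ (23−18)/(18−10) = 5/8.
At δ = 1/5: partial sum = 0.2400 < 0.6250. Cooperation not sustainable.

No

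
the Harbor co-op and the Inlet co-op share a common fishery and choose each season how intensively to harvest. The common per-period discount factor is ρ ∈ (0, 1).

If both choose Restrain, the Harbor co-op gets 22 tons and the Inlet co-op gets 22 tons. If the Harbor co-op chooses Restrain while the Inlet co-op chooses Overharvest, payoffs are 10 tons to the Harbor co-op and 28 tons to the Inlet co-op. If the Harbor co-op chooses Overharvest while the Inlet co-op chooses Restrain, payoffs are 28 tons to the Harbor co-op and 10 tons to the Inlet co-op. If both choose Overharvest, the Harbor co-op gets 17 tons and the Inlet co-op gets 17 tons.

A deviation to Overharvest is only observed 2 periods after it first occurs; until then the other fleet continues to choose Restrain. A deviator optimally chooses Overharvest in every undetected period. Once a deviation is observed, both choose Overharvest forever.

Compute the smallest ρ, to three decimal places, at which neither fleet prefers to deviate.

0.739

Deviating for the 2 undetected periods gains 28−22 = 6 per period over cooperation, then loses 22−17 = 5 per period forever once punishment starts.
Gain: 6(1 + ρ + … + ρ^1); loss: 5·ρ^2/(1−ρ).
No profitable deviation ⇔ 6(1−ρ^2) ≤ 5·ρ^2, i.e. ρ^2 ≥ 6/(6+5) = 6/11.
Hence ρ ≥ (6/11)^(1/2) ≈ 0.739.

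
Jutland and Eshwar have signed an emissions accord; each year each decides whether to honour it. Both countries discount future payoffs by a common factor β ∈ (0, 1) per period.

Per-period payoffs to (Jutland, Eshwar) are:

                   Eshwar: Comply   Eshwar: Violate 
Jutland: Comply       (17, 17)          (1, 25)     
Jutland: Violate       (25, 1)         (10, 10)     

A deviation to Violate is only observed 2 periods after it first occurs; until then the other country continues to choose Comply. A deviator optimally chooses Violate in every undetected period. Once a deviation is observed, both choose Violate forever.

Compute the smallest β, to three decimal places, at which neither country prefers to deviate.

0.730

A deviator earns 25 for 2 periods, then 10 forever; cooperating earns 17 forever. Multiplying the IC by (1−β):
17 ≥ 25(1−β^2) + 10β^2, so 15·β^2 ≥ 8 and β^2 ≥ 8/15.
β ≥ (8/15)^(1/2) ≈ 0.730.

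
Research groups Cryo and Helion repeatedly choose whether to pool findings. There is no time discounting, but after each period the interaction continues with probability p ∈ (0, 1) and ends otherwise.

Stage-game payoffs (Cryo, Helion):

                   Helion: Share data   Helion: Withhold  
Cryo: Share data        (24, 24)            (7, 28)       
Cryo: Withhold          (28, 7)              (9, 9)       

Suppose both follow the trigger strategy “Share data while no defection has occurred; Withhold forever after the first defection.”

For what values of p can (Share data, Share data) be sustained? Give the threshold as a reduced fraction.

Expected cooperation value is 24 + p·24 + p²·24 + … = 24/(1−p); deviation gives 28 + p·9/(1−p).
24 ≥ 28(1−p) + 9p ⇒ 19p ≥ 4 ⇒ p ≥ 4/19.

4/19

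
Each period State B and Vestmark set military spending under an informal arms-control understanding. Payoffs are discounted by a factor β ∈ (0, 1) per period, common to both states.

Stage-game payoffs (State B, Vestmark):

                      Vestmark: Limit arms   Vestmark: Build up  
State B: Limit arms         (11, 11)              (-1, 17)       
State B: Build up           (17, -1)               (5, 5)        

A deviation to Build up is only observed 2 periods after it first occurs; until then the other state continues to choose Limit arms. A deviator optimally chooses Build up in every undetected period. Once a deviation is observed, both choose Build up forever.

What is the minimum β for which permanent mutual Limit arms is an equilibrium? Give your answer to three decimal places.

The best deviation is to choose Build up for all 2 undetected periods, earning 17 each, then 5 forever once detected.
Deviation value: 17(1−β^2)/(1−β) + 5β^2/(1−β); cooperation value: 11/(1−β).
IC: 11 ≥ 17(1−β^2) + 5β^2 = 17 − 12β^2.
So β^2 ≥ 6/12 = 1/2, giving β ≥ (1/2)^(1/2) ≈ 0.707.

0.707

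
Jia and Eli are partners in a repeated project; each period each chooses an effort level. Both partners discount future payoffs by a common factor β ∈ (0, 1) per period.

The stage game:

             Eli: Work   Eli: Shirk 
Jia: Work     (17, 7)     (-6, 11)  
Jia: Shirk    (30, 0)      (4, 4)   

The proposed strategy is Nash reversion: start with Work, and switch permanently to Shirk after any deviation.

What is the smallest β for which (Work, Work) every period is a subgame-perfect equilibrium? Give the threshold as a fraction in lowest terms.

4/7

For Jia: deviation gain 30−17 = 13, per-period punishment loss 17−4 = 13. IC gives β ≥ 13/26 = 1/2.
For Eli: gain 4, loss 3 per period, so β ≥ 4/7.
The tighter constraint is Eli's, so cooperation needs β ≥ 4/7.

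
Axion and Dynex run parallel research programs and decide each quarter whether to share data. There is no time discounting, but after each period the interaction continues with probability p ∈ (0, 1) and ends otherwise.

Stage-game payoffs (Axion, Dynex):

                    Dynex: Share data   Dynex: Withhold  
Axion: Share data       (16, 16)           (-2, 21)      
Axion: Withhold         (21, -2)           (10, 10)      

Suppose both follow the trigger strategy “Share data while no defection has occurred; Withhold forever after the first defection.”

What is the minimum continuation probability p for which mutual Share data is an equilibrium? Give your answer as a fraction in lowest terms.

Expected cooperation value is 16 + p·16 + p²·16 + … = 16/(1−p); deviation gives 21 + p·10/(1−p).
16 ≥ 21(1−p) + 10p ⇒ 11p ≥ 5 ⇒ p ≥ 5/11.

5/11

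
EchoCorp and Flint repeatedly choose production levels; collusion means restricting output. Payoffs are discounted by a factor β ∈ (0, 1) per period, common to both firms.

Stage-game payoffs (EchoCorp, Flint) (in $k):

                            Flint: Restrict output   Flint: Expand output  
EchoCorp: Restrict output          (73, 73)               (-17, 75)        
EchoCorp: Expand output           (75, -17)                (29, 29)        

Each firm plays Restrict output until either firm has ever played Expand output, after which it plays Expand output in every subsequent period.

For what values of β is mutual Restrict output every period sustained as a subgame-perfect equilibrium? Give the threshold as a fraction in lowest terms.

73/(1−β) ≥ 75 + 29β/(1−β)
73 ≥ 75 − 46β
β ≥ 2/46 = 1/23.

1/23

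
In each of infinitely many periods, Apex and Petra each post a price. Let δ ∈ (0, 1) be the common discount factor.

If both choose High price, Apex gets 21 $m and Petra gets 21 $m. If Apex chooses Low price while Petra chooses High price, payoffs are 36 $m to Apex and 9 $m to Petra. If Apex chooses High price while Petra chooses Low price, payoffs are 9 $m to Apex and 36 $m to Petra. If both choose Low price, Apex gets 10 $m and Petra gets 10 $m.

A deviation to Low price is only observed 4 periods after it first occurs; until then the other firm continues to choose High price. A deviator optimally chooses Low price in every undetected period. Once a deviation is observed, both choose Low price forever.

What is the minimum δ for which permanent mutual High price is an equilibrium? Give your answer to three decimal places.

0.872

A deviator earns 36 for 4 periods, then 10 forever; cooperating earns 21 forever. Multiplying the IC by (1−δ):
21 ≥ 36(1−δ^4) + 10δ^4, so 26·δ^4 ≥ 15 and δ^4 ≥ 15/26.
δ ≥ (15/26)^(1/4) ≈ 0.872.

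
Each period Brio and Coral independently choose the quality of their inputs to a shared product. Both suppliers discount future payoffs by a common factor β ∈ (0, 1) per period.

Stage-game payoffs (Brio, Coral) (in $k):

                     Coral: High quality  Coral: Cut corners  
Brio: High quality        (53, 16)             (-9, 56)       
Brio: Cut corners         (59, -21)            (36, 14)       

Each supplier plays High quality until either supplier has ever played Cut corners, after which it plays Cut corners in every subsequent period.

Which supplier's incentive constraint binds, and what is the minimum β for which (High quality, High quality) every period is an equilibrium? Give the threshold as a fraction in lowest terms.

Brio's threshold: (59−53)/(59−36) = 6/23.
Coral's threshold: (56−16)/(56−14) = 20/21.
6/23 < 20/21, so Coral binds and β* = 20/21.

Coral; β ≥ 20/21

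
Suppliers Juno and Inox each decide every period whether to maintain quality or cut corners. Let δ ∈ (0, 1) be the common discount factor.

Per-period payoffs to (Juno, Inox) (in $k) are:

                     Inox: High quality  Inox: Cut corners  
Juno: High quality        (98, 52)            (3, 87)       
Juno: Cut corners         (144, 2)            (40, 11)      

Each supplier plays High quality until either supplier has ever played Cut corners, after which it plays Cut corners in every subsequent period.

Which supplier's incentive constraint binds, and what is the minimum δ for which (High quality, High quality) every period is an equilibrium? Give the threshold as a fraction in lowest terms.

Inox; δ ≥ 35/76

Juno's threshold: (144−98)/(144−40) = 23/52.
Inox's threshold: (87−52)/(87−11) = 35/76.
23/52 < 35/76, so Inox binds and δ* = 35/76.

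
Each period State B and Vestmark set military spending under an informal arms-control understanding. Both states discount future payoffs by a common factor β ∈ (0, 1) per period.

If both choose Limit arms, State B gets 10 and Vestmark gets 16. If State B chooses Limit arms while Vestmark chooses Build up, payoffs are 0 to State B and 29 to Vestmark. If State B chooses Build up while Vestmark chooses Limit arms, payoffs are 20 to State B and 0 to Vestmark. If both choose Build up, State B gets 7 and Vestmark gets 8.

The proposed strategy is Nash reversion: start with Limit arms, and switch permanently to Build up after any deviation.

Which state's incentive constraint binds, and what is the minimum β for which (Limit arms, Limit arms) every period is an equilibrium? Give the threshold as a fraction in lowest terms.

State B: cooperation gives 10 each period; deviation gives 20 once then 7 forever.
  10/(1−β) ≥ 20 + 7β/(1−β) ⇒ β ≥ 10/13.
Vestmark: cooperation gives 16 each period; deviation gives 29 once then 8 forever.
  β ≥ 13/21.
Both must hold, so the binding constraint is State B's: β ≥ 10/13.

State B; β ≥ 10/13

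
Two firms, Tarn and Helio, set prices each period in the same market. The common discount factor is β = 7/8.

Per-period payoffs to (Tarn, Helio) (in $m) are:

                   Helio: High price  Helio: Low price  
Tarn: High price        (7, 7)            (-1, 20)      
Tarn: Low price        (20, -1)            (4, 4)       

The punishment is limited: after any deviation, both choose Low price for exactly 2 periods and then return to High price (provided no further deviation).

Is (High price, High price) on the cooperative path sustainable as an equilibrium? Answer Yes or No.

No

IC: β+…+β^2 ≥ (20−7)/(7−4) = 13/3.
At β = 7/8: partial sum = 1.6406 < 4.3333. Cooperation not sustainable.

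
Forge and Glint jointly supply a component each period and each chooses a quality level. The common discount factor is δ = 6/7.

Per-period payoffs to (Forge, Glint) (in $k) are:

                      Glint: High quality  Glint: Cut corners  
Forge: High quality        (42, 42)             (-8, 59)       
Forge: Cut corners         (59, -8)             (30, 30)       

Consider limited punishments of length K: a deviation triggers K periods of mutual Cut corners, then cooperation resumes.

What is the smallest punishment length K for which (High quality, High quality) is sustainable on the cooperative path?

IC: δ(1−δ^K)/(1−δ) ≥ (59−42)/(42−30) = 17/12.
With δ = 6/7: need 1 − δ^K ≥ 17/12·(1−6/7)/(6/7), i.e. δ^K ≤ 0.7639.
Since (6/7)^1 = 0.8571 and (6/7)^2 = 0.7347, the smallest such K is 2.

2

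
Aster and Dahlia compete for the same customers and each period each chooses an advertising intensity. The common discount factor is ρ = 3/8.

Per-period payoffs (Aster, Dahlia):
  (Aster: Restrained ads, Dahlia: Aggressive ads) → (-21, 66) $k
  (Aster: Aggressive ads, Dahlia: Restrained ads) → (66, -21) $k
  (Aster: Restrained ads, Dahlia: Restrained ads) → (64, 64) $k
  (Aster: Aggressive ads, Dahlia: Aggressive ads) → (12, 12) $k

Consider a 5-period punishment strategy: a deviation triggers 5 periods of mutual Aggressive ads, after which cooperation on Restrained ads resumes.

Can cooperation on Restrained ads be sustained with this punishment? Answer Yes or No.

Yes

A one-shot deviation gives 66 now, then 12 for 5 periods, then back to 64.
Gain from deviating: (66−64) today; loss: (64−12) in each of the next 5 periods.
No-deviation condition: (64−12)(ρ+…+ρ^5) ≥ 66−64, i.e. ρ+…+ρ^5 ≥ 1/26.
At ρ = 3/8: ρ+…+ρ^5 = 0.5956 ≥ 0.0385.
So cooperation is sustainable.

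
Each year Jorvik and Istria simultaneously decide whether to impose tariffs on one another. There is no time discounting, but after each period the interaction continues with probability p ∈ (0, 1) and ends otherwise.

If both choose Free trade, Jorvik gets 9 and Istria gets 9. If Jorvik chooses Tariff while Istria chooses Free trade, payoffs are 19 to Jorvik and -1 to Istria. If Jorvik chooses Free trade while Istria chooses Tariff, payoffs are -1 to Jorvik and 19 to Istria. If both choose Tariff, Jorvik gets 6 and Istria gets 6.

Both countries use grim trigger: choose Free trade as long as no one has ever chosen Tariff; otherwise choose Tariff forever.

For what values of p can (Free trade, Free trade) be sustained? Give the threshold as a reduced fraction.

With no time discounting, the continuation probability p plays the role of the discount factor.
Grim-trigger IC: 9/(1−p) ≥ 19 + 6p/(1−p) ⇒ p ≥ (19−9)/(19−6) = 10/13.

10/13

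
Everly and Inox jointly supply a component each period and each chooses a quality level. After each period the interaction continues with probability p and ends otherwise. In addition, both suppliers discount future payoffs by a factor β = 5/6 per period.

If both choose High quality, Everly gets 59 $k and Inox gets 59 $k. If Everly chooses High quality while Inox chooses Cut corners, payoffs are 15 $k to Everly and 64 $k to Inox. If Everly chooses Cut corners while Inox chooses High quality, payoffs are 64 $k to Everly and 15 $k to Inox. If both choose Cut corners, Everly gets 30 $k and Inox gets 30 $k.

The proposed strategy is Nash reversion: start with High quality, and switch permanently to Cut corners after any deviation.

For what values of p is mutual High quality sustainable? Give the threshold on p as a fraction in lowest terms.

3/17

Expected continuation weight on next period's payoff is β·p = 5/6·p, which plays the role of the discount factor.
Cooperation requires 5/6·p ≥ (64−59)/(64−30) = 5/34, hence p ≥ 3/17.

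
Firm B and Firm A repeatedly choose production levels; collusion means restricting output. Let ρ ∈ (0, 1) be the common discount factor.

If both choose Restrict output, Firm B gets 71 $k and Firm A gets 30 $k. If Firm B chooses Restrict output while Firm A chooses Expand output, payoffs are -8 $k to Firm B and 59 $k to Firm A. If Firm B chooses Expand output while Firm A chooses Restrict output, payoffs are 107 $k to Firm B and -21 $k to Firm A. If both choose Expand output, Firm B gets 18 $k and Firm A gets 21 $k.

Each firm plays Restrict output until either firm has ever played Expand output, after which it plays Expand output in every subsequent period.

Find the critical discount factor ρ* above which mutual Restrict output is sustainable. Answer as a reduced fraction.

Firm B: cooperation gives 71 each period; deviation gives 107 once then 18 forever.
  71/(1−ρ) ≥ 107 + 18ρ/(1−ρ) ⇒ ρ ≥ 36/89.
Firm A: cooperation gives 30 each period; deviation gives 59 once then 21 forever.
  ρ ≥ 29/38.
Both must hold, so the binding constraint is Firm A's: ρ ≥ 29/38.

29/38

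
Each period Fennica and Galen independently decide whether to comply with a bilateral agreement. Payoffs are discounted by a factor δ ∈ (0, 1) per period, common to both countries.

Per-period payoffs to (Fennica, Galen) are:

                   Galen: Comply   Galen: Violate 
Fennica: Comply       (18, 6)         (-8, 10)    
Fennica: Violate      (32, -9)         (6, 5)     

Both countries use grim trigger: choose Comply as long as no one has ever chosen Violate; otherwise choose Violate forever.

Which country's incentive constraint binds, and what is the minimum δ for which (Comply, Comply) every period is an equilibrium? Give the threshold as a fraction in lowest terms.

Fennica: cooperation gives 18 each period; deviation gives 32 once then 6 forever.
  18/(1−δ) ≥ 32 + 6δ/(1−δ) ⇒ δ ≥ 14/26 = 7/13.
Galen: cooperation gives 6 each period; deviation gives 10 once then 5 forever.
  δ ≥ 4/5.
Both must hold, so the binding constraint is Galen's: δ ≥ 4/5.

Galen; δ ≥ 4/5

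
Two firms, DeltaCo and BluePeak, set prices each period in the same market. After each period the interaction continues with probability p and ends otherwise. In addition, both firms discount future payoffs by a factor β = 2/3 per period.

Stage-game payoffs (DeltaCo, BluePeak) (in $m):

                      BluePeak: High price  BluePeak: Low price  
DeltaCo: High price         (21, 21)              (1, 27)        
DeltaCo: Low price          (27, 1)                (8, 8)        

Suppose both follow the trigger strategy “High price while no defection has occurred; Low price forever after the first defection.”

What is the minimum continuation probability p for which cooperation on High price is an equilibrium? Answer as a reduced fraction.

9/19

With continuation probability p and discount β, the effective per-period discount factor is βp.
Grim-trigger IC: βp ≥ (27−21)/(27−8) = 6/19.
So p ≥ (6/19)/(2/3) = 9/19.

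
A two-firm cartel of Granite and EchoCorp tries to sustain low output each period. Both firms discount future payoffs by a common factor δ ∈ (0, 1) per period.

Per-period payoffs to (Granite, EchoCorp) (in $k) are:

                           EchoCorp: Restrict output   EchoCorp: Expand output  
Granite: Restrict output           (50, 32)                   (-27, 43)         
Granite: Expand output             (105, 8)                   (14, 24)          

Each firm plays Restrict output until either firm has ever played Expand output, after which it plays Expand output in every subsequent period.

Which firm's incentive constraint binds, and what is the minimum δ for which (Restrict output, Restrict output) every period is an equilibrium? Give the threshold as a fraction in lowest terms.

Granite; δ ≥ 55/91

Granite's threshold: (105−50)/(105−14) = 55/91.
EchoCorp's threshold: (43−32)/(43−24) = 11/19.
55/91 > 11/19, so Granite binds and δ* = 55/91.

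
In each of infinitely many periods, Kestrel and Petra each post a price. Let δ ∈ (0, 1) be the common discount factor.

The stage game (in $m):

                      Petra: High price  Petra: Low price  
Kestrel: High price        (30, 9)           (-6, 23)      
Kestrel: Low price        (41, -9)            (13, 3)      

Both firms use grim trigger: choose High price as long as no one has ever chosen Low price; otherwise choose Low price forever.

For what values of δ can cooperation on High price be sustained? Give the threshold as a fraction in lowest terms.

For Kestrel: deviation gain 41−30 = 11, per-period punishment loss 30−13 = 17. IC gives δ ≥ 11/28.
For Petra: gain 14, loss 6 per period, so δ ≥ 14/20 = 7/10.
The tighter constraint is Petra's, so cooperation needs δ ≥ 7/10.

7/10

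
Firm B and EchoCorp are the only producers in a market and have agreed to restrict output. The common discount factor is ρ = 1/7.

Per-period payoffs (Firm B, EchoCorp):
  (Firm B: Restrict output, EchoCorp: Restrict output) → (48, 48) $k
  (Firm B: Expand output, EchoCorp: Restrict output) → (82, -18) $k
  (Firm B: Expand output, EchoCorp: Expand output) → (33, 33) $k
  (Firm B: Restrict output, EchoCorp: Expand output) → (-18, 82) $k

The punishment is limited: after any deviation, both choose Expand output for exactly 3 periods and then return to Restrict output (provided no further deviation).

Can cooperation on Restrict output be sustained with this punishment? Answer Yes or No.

No

IC: ρ+…+ρ^3 ≥ (82−48)/(48−33) = 34/15.
At ρ = 1/7: partial sum = 0.1662 < 2.2667. Cooperation not sustainable.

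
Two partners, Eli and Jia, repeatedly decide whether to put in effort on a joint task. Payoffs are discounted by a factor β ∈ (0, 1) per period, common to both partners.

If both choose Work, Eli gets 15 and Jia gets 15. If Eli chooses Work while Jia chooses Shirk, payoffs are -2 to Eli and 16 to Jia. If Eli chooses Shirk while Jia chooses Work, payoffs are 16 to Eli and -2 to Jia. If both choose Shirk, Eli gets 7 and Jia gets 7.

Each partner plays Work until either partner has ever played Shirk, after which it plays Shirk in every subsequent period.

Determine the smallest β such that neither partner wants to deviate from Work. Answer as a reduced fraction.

Cooperation forever yields 15 each period: 15/(1−β).
Deviating yields 16 once, then 7 forever: 16 + 7β/(1−β).
No profitable deviation requires 15/(1−β) ≥ 16 + 7β/(1−β).
Multiplying by (1−β): 15 ≥ 16(1−β) + 7β = 16 − 9β.
So 9β ≥ 1, i.e. β ≥ 1/9.

1/9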